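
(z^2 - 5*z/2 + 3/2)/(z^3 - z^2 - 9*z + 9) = (z - 3/2)/(z^2 - 9)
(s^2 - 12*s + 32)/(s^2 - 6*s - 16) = (s - 4)/(s + 2)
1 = 1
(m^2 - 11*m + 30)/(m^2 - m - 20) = (m - 6)/(m + 4)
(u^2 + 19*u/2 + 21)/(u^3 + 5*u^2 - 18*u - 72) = (u + 7/2)/(u^2 - u - 12)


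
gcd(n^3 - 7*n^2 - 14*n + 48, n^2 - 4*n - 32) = n - 8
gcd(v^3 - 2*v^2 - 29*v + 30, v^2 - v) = v - 1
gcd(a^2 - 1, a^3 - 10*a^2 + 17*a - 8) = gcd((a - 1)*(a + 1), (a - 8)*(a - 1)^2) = a - 1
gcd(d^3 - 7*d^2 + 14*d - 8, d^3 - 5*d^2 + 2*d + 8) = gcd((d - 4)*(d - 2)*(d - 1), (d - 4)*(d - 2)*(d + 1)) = d^2 - 6*d + 8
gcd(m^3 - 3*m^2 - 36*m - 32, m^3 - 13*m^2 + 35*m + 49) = m + 1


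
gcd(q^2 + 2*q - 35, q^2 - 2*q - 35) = 1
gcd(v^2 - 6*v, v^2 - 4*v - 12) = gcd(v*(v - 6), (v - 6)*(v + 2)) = v - 6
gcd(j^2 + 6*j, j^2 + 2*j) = j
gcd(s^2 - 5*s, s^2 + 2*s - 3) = 1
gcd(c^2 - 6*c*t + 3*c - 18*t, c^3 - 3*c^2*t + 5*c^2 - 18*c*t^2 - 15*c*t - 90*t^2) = -c + 6*t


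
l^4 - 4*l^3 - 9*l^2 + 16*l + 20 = (l - 5)*(l - 2)*(l + 1)*(l + 2)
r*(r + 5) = r^2 + 5*r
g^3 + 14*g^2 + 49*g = g*(g + 7)^2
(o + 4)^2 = o^2 + 8*o + 16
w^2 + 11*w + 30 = (w + 5)*(w + 6)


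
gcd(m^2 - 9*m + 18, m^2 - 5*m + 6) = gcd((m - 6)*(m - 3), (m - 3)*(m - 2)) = m - 3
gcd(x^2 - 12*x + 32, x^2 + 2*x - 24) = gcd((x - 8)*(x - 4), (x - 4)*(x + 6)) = x - 4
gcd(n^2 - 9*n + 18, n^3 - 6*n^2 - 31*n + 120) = n - 3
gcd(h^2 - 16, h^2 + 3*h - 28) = h - 4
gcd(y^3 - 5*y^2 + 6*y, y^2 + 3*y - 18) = y - 3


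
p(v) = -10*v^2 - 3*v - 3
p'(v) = -20*v - 3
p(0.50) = -7.00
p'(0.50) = -13.00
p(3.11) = -109.05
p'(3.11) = -65.20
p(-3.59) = -121.11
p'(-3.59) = 68.80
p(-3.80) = -136.00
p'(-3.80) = 73.00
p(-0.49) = -3.93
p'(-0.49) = 6.80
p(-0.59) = -4.71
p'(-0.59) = 8.80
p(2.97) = -100.12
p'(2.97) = -62.40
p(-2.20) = -44.80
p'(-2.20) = 41.00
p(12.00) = -1479.00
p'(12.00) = -243.00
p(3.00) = -102.00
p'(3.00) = -63.00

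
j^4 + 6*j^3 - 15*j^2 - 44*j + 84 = (j - 2)^2*(j + 3)*(j + 7)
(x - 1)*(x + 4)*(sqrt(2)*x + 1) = sqrt(2)*x^3 + x^2 + 3*sqrt(2)*x^2 - 4*sqrt(2)*x + 3*x - 4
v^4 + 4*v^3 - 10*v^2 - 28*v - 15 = (v - 3)*(v + 1)^2*(v + 5)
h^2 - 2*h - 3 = (h - 3)*(h + 1)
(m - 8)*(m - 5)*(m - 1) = m^3 - 14*m^2 + 53*m - 40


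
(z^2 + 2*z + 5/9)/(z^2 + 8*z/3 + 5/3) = (z + 1/3)/(z + 1)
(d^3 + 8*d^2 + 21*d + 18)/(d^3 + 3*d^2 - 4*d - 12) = (d + 3)/(d - 2)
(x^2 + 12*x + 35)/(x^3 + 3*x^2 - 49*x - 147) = (x + 5)/(x^2 - 4*x - 21)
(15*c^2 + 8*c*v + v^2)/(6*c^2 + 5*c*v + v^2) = (5*c + v)/(2*c + v)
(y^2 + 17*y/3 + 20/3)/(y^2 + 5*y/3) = (y + 4)/y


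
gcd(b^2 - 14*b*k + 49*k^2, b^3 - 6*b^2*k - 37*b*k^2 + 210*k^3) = b - 7*k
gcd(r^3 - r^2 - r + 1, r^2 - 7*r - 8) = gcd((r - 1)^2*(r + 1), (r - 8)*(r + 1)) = r + 1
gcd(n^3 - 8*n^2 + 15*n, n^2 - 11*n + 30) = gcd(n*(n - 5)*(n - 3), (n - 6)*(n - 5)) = n - 5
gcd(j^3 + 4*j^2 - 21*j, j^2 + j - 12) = j - 3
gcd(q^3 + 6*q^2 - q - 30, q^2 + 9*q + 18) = q + 3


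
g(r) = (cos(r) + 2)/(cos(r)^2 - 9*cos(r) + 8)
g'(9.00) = -0.04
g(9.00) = 0.06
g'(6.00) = 75.48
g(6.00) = 10.56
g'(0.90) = -2.32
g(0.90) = 0.94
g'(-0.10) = 1714.28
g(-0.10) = 85.58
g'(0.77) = -3.73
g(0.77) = 1.32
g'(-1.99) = 0.18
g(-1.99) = 0.13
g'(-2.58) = 0.06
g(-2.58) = 0.07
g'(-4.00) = -0.10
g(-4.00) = 0.09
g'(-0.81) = 3.20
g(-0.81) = 1.18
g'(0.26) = -97.53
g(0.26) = 12.55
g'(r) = (2*sin(r)*cos(r) - 9*sin(r))*(cos(r) + 2)/(cos(r)^2 - 9*cos(r) + 8)^2 - sin(r)/(cos(r)^2 - 9*cos(r) + 8) = (cos(r)^2 + 4*cos(r) - 26)*sin(r)/(cos(r)^2 - 9*cos(r) + 8)^2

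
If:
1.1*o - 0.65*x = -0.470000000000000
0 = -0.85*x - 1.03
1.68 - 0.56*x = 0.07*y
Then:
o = -1.14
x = -1.21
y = 33.69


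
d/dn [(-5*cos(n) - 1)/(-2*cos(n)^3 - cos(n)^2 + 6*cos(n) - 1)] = 4*(-11*sin(n)^2 + 17*cos(n) + 5*cos(3*n))*sin(n)/(-2*sin(n)^2 - 9*cos(n) + cos(3*n) + 4)^2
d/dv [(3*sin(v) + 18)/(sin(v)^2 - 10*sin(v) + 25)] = -3*(sin(v) + 17)*cos(v)/(sin(v) - 5)^3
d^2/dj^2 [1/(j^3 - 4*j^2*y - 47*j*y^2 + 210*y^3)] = 2*((-3*j + 4*y)*(j^3 - 4*j^2*y - 47*j*y^2 + 210*y^3) + (-3*j^2 + 8*j*y + 47*y^2)^2)/(j^3 - 4*j^2*y - 47*j*y^2 + 210*y^3)^3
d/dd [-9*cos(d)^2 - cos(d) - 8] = (18*cos(d) + 1)*sin(d)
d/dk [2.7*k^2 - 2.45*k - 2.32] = 5.4*k - 2.45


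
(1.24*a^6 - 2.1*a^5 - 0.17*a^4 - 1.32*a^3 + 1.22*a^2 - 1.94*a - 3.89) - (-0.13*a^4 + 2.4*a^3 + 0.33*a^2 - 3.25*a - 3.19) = 1.24*a^6 - 2.1*a^5 - 0.04*a^4 - 3.72*a^3 + 0.89*a^2 + 1.31*a - 0.7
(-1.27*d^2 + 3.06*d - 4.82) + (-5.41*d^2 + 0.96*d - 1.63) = -6.68*d^2 + 4.02*d - 6.45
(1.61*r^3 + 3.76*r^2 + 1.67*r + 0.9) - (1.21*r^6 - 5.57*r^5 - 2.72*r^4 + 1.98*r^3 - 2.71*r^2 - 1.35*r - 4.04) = -1.21*r^6 + 5.57*r^5 + 2.72*r^4 - 0.37*r^3 + 6.47*r^2 + 3.02*r + 4.94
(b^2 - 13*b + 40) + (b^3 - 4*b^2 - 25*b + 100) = b^3 - 3*b^2 - 38*b + 140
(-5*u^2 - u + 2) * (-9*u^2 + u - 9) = 45*u^4 + 4*u^3 + 26*u^2 + 11*u - 18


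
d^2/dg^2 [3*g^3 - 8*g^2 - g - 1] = 18*g - 16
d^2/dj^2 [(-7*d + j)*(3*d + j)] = 2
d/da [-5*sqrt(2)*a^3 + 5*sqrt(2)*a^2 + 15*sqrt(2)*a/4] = sqrt(2)*(-15*a^2 + 10*a + 15/4)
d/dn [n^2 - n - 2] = 2*n - 1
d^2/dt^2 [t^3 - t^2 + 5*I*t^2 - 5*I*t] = 6*t - 2 + 10*I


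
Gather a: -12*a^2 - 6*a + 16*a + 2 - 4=-12*a^2 + 10*a - 2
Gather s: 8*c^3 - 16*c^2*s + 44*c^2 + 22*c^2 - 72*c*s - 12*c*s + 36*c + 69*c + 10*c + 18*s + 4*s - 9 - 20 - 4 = 8*c^3 + 66*c^2 + 115*c + s*(-16*c^2 - 84*c + 22) - 33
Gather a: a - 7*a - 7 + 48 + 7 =48 - 6*a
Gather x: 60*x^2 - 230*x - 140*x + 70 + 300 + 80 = 60*x^2 - 370*x + 450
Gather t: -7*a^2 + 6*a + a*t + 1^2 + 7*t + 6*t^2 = -7*a^2 + 6*a + 6*t^2 + t*(a + 7) + 1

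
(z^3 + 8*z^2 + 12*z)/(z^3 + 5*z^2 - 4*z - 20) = z*(z + 6)/(z^2 + 3*z - 10)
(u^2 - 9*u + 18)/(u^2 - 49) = (u^2 - 9*u + 18)/(u^2 - 49)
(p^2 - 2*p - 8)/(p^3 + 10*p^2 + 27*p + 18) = (p^2 - 2*p - 8)/(p^3 + 10*p^2 + 27*p + 18)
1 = 1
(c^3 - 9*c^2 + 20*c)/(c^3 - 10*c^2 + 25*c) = (c - 4)/(c - 5)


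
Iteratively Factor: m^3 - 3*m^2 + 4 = (m + 1)*(m^2 - 4*m + 4) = (m - 2)*(m + 1)*(m - 2)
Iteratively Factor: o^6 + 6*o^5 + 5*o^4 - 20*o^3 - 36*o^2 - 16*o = (o + 1)*(o^5 + 5*o^4 - 20*o^2 - 16*o) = (o + 1)*(o + 4)*(o^4 + o^3 - 4*o^2 - 4*o) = (o + 1)*(o + 2)*(o + 4)*(o^3 - o^2 - 2*o) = o*(o + 1)*(o + 2)*(o + 4)*(o^2 - o - 2) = o*(o + 1)^2*(o + 2)*(o + 4)*(o - 2)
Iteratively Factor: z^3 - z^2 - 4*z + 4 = (z - 1)*(z^2 - 4) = (z - 2)*(z - 1)*(z + 2)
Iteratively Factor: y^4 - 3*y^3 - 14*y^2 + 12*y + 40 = (y + 2)*(y^3 - 5*y^2 - 4*y + 20) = (y + 2)^2*(y^2 - 7*y + 10) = (y - 5)*(y + 2)^2*(y - 2)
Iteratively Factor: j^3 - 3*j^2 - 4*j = (j)*(j^2 - 3*j - 4) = j*(j + 1)*(j - 4)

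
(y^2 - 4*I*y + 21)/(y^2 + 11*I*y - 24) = (y - 7*I)/(y + 8*I)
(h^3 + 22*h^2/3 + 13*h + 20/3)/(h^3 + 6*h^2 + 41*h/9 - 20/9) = 3*(h + 1)/(3*h - 1)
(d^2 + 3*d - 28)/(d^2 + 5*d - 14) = (d - 4)/(d - 2)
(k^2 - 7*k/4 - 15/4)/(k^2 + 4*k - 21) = (k + 5/4)/(k + 7)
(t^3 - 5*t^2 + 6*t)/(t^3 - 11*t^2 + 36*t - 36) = t/(t - 6)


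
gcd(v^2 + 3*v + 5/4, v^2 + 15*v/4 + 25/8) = v + 5/2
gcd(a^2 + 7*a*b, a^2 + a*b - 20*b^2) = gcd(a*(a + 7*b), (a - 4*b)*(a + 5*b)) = 1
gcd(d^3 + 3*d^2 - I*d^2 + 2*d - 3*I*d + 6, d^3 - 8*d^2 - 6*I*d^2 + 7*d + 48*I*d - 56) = d + I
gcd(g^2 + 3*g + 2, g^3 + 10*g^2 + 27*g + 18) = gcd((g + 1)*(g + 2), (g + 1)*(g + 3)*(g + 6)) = g + 1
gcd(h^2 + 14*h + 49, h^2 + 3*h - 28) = h + 7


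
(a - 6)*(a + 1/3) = a^2 - 17*a/3 - 2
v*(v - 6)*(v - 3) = v^3 - 9*v^2 + 18*v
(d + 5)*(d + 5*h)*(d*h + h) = d^3*h + 5*d^2*h^2 + 6*d^2*h + 30*d*h^2 + 5*d*h + 25*h^2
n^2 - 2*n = n*(n - 2)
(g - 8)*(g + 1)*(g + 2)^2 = g^4 - 3*g^3 - 32*g^2 - 60*g - 32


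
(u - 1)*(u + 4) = u^2 + 3*u - 4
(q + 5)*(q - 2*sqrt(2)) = q^2 - 2*sqrt(2)*q + 5*q - 10*sqrt(2)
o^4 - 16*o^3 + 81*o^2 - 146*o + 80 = (o - 8)*(o - 5)*(o - 2)*(o - 1)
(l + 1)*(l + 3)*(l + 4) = l^3 + 8*l^2 + 19*l + 12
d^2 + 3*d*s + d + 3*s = (d + 1)*(d + 3*s)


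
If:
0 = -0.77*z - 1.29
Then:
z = -1.68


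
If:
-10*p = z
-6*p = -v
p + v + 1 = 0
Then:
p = -1/7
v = -6/7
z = 10/7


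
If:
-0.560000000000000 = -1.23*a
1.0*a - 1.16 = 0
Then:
No Solution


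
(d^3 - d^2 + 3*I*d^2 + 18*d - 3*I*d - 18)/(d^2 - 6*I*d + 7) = (d^3 + d^2*(-1 + 3*I) + 3*d*(6 - I) - 18)/(d^2 - 6*I*d + 7)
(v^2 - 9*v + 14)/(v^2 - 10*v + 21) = (v - 2)/(v - 3)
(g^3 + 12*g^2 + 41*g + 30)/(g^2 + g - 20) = (g^2 + 7*g + 6)/(g - 4)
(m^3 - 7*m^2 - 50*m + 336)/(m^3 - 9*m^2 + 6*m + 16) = (m^2 + m - 42)/(m^2 - m - 2)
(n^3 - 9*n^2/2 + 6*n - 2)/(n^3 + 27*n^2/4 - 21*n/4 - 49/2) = 2*(2*n^2 - 5*n + 2)/(4*n^2 + 35*n + 49)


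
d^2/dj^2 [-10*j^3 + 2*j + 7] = -60*j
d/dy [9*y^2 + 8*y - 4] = 18*y + 8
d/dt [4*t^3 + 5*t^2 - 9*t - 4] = 12*t^2 + 10*t - 9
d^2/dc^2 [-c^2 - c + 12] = -2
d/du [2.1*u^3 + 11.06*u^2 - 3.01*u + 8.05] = 6.3*u^2 + 22.12*u - 3.01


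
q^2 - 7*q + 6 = (q - 6)*(q - 1)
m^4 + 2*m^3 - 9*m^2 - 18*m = m*(m - 3)*(m + 2)*(m + 3)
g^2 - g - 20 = (g - 5)*(g + 4)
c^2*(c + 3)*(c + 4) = c^4 + 7*c^3 + 12*c^2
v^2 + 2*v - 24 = (v - 4)*(v + 6)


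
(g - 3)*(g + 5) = g^2 + 2*g - 15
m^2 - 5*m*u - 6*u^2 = (m - 6*u)*(m + u)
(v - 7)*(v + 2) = v^2 - 5*v - 14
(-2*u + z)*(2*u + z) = -4*u^2 + z^2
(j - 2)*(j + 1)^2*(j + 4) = j^4 + 4*j^3 - 3*j^2 - 14*j - 8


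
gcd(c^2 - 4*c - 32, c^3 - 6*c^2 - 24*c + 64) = c^2 - 4*c - 32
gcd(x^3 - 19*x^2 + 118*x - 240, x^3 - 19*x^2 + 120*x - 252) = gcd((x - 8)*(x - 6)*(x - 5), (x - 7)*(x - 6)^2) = x - 6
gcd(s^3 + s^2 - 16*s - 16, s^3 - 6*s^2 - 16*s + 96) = s^2 - 16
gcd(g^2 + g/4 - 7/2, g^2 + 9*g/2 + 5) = g + 2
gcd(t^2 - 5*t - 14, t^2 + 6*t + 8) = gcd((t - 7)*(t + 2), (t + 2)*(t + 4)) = t + 2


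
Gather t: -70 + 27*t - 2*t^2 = -2*t^2 + 27*t - 70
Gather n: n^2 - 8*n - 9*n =n^2 - 17*n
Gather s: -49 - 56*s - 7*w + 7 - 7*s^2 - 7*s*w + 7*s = -7*s^2 + s*(-7*w - 49) - 7*w - 42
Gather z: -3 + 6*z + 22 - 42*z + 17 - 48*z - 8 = 28 - 84*z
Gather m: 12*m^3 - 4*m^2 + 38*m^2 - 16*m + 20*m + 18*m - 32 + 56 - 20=12*m^3 + 34*m^2 + 22*m + 4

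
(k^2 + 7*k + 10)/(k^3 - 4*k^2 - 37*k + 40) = (k + 2)/(k^2 - 9*k + 8)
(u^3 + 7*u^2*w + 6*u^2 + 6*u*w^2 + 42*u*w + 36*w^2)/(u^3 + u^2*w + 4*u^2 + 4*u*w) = (u^2 + 6*u*w + 6*u + 36*w)/(u*(u + 4))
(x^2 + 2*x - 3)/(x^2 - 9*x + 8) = (x + 3)/(x - 8)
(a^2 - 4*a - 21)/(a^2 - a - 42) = (a + 3)/(a + 6)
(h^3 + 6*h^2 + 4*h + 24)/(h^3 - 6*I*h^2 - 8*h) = (h^2 + 2*h*(3 + I) + 12*I)/(h*(h - 4*I))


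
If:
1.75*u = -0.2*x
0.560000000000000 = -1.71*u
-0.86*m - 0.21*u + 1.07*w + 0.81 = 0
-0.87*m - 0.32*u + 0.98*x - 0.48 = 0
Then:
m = 2.80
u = -0.33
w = 1.43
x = 2.87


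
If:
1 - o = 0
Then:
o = 1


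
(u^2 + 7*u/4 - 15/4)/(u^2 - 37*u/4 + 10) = (u + 3)/(u - 8)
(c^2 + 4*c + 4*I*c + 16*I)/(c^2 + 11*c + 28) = (c + 4*I)/(c + 7)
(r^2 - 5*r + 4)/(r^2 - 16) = (r - 1)/(r + 4)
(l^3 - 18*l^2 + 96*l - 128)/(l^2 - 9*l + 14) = (l^2 - 16*l + 64)/(l - 7)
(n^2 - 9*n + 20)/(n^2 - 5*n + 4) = (n - 5)/(n - 1)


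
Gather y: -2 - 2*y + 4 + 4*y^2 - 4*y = 4*y^2 - 6*y + 2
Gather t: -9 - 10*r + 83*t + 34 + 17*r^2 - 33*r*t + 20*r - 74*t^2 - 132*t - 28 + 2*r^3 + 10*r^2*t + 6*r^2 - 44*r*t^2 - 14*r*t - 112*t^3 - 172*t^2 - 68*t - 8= 2*r^3 + 23*r^2 + 10*r - 112*t^3 + t^2*(-44*r - 246) + t*(10*r^2 - 47*r - 117) - 11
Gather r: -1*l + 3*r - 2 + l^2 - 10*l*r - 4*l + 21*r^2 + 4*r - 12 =l^2 - 5*l + 21*r^2 + r*(7 - 10*l) - 14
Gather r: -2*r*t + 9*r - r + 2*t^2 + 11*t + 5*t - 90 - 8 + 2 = r*(8 - 2*t) + 2*t^2 + 16*t - 96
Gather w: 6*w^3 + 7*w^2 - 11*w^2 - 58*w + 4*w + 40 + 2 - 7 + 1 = 6*w^3 - 4*w^2 - 54*w + 36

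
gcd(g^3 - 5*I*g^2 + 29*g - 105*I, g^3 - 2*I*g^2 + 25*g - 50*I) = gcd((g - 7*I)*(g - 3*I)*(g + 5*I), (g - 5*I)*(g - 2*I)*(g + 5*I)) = g + 5*I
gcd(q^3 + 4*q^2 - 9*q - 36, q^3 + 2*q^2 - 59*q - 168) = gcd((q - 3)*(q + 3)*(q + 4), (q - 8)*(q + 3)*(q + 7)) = q + 3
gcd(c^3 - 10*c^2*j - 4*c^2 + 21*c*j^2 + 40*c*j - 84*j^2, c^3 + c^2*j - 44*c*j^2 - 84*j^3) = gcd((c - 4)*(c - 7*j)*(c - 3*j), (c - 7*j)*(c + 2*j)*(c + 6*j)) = c - 7*j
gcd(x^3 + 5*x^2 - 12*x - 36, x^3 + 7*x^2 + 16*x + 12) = x + 2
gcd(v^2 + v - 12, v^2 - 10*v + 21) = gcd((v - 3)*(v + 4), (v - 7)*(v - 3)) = v - 3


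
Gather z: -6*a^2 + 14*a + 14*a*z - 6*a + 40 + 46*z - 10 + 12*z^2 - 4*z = -6*a^2 + 8*a + 12*z^2 + z*(14*a + 42) + 30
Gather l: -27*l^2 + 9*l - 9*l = -27*l^2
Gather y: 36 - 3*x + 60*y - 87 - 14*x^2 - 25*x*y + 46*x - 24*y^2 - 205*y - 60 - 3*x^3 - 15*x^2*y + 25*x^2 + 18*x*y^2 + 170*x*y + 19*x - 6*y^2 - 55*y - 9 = -3*x^3 + 11*x^2 + 62*x + y^2*(18*x - 30) + y*(-15*x^2 + 145*x - 200) - 120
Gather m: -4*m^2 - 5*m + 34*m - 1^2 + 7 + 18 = -4*m^2 + 29*m + 24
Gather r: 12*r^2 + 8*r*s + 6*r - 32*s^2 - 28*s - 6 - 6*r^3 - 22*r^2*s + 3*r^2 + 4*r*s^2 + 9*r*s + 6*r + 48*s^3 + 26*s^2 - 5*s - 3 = -6*r^3 + r^2*(15 - 22*s) + r*(4*s^2 + 17*s + 12) + 48*s^3 - 6*s^2 - 33*s - 9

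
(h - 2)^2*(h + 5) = h^3 + h^2 - 16*h + 20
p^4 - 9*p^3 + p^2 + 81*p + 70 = (p - 7)*(p - 5)*(p + 1)*(p + 2)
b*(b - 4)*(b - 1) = b^3 - 5*b^2 + 4*b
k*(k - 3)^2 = k^3 - 6*k^2 + 9*k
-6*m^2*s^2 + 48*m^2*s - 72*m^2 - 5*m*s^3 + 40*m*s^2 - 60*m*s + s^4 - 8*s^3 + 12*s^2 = (-6*m + s)*(m + s)*(s - 6)*(s - 2)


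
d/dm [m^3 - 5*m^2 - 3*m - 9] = 3*m^2 - 10*m - 3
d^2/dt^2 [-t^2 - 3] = -2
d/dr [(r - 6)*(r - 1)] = 2*r - 7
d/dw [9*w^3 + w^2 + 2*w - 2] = 27*w^2 + 2*w + 2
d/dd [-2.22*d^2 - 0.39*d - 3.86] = -4.44*d - 0.39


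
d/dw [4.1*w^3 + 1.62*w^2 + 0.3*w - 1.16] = 12.3*w^2 + 3.24*w + 0.3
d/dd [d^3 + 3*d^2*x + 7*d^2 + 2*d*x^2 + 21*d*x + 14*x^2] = 3*d^2 + 6*d*x + 14*d + 2*x^2 + 21*x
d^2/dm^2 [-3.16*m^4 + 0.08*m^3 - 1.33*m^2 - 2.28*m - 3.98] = -37.92*m^2 + 0.48*m - 2.66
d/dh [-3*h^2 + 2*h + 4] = 2 - 6*h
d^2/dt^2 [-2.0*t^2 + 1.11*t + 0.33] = -4.00000000000000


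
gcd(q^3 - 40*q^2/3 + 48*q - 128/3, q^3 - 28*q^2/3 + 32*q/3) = q^2 - 28*q/3 + 32/3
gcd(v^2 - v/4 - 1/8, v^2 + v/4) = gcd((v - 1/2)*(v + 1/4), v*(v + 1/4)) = v + 1/4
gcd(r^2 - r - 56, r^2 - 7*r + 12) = 1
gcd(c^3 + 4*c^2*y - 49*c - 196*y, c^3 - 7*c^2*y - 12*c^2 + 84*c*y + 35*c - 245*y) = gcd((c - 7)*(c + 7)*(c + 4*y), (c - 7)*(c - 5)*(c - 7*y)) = c - 7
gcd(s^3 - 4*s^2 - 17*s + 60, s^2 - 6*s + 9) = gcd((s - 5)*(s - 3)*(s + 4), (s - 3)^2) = s - 3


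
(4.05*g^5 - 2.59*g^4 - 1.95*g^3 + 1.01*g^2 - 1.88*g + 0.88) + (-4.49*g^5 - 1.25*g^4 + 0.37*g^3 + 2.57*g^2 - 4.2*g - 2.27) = -0.44*g^5 - 3.84*g^4 - 1.58*g^3 + 3.58*g^2 - 6.08*g - 1.39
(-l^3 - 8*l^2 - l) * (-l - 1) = l^4 + 9*l^3 + 9*l^2 + l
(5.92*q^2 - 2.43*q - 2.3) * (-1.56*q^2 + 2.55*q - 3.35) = -9.2352*q^4 + 18.8868*q^3 - 22.4405*q^2 + 2.2755*q + 7.705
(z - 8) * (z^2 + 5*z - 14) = z^3 - 3*z^2 - 54*z + 112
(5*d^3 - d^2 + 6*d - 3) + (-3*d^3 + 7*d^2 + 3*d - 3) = 2*d^3 + 6*d^2 + 9*d - 6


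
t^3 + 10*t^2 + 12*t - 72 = (t - 2)*(t + 6)^2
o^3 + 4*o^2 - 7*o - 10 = (o - 2)*(o + 1)*(o + 5)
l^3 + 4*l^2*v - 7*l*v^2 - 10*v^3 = (l - 2*v)*(l + v)*(l + 5*v)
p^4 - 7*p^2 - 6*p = p*(p - 3)*(p + 1)*(p + 2)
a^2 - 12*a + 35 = (a - 7)*(a - 5)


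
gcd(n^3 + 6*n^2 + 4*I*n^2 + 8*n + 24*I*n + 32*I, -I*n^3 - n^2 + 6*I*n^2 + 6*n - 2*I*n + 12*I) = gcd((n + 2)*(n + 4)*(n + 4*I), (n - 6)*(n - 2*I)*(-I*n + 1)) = 1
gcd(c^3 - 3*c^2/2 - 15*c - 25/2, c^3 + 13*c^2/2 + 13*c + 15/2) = c^2 + 7*c/2 + 5/2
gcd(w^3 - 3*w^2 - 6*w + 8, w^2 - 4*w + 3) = w - 1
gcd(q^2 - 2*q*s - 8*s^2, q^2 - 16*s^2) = q - 4*s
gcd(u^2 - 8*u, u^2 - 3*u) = u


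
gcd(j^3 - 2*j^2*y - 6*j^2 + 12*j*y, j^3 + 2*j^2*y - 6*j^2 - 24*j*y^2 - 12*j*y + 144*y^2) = j - 6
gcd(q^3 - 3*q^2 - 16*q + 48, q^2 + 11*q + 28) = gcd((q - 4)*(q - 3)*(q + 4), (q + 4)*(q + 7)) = q + 4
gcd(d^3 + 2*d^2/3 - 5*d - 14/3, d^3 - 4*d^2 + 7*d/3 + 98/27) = d - 7/3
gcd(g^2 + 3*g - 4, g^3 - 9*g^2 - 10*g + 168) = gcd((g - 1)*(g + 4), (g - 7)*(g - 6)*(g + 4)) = g + 4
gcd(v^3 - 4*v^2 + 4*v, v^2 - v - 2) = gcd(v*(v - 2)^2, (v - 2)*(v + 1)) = v - 2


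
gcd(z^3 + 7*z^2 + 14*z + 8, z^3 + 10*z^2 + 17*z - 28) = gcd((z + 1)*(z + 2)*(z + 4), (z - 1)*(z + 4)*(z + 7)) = z + 4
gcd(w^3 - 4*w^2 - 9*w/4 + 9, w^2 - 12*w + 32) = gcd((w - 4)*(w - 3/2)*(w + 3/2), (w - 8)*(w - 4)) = w - 4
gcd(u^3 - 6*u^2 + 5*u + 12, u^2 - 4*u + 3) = u - 3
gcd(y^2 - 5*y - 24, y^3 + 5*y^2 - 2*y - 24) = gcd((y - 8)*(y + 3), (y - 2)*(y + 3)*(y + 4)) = y + 3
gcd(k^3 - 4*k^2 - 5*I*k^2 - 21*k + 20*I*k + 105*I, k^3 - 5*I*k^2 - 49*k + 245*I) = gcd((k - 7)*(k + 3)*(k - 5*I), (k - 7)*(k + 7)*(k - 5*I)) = k^2 + k*(-7 - 5*I) + 35*I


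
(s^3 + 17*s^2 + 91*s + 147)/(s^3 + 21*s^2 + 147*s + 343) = (s + 3)/(s + 7)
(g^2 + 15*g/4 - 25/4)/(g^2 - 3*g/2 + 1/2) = (4*g^2 + 15*g - 25)/(2*(2*g^2 - 3*g + 1))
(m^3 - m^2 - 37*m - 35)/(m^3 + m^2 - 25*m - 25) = (m - 7)/(m - 5)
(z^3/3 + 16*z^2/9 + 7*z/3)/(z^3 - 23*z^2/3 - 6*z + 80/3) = z*(3*z^2 + 16*z + 21)/(3*(3*z^3 - 23*z^2 - 18*z + 80))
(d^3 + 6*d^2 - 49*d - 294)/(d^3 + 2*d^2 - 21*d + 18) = (d^2 - 49)/(d^2 - 4*d + 3)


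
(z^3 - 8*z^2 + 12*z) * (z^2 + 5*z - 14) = z^5 - 3*z^4 - 42*z^3 + 172*z^2 - 168*z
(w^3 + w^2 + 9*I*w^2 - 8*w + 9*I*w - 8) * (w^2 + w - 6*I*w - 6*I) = w^5 + 2*w^4 + 3*I*w^4 + 47*w^3 + 6*I*w^3 + 92*w^2 + 51*I*w^2 + 46*w + 96*I*w + 48*I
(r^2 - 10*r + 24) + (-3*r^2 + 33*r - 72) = -2*r^2 + 23*r - 48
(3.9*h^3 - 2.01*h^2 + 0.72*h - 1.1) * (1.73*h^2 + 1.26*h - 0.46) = 6.747*h^5 + 1.4367*h^4 - 3.081*h^3 - 0.0712*h^2 - 1.7172*h + 0.506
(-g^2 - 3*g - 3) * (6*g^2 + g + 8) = -6*g^4 - 19*g^3 - 29*g^2 - 27*g - 24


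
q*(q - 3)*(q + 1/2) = q^3 - 5*q^2/2 - 3*q/2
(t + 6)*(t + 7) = t^2 + 13*t + 42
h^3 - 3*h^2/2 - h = h*(h - 2)*(h + 1/2)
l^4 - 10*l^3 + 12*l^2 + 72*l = l*(l - 6)^2*(l + 2)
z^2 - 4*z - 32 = (z - 8)*(z + 4)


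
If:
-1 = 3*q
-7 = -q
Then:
No Solution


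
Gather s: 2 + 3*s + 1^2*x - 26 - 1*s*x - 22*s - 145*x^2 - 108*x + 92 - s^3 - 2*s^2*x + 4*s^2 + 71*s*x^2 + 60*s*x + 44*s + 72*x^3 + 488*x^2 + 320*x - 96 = -s^3 + s^2*(4 - 2*x) + s*(71*x^2 + 59*x + 25) + 72*x^3 + 343*x^2 + 213*x - 28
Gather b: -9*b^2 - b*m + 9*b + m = -9*b^2 + b*(9 - m) + m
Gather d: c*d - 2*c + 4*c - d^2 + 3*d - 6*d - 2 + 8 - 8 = 2*c - d^2 + d*(c - 3) - 2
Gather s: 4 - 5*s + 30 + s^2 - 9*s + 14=s^2 - 14*s + 48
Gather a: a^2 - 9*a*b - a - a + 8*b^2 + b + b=a^2 + a*(-9*b - 2) + 8*b^2 + 2*b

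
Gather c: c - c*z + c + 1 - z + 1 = c*(2 - z) - z + 2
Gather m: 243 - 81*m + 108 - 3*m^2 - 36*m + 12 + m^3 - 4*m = m^3 - 3*m^2 - 121*m + 363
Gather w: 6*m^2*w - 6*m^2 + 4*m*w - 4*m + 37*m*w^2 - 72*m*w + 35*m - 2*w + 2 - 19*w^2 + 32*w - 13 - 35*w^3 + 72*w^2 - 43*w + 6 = -6*m^2 + 31*m - 35*w^3 + w^2*(37*m + 53) + w*(6*m^2 - 68*m - 13) - 5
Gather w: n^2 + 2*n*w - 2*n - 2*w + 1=n^2 - 2*n + w*(2*n - 2) + 1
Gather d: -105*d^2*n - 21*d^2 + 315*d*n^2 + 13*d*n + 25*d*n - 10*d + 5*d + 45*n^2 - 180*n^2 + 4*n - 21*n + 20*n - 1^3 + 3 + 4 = d^2*(-105*n - 21) + d*(315*n^2 + 38*n - 5) - 135*n^2 + 3*n + 6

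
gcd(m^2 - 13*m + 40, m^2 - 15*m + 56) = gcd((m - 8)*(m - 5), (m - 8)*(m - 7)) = m - 8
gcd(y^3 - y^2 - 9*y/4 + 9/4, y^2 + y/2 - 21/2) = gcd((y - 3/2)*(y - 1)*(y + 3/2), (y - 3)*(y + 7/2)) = 1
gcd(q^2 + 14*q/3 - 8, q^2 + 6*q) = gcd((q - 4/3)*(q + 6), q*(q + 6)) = q + 6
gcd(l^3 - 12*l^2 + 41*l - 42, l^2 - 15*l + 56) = l - 7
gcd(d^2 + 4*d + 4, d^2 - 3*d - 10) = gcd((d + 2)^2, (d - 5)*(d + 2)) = d + 2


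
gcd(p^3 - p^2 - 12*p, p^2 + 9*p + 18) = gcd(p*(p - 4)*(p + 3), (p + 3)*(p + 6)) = p + 3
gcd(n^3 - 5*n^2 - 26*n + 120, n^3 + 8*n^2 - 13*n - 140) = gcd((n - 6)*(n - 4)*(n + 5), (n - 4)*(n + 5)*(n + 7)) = n^2 + n - 20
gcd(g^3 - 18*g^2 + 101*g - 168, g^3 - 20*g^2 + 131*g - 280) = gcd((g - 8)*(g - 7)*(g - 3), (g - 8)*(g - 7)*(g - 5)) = g^2 - 15*g + 56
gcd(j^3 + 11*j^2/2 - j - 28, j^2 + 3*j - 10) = j - 2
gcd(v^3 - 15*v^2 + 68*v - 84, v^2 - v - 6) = 1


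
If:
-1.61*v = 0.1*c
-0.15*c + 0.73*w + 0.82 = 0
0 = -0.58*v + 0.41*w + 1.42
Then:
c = -7.98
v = 0.50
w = -2.76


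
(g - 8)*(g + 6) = g^2 - 2*g - 48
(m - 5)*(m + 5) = m^2 - 25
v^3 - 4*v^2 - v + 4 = (v - 4)*(v - 1)*(v + 1)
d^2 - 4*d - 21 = (d - 7)*(d + 3)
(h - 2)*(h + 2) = h^2 - 4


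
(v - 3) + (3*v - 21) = 4*v - 24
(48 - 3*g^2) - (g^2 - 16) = 64 - 4*g^2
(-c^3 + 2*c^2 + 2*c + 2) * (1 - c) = c^4 - 3*c^3 + 2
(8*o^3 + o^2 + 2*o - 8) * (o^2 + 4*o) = 8*o^5 + 33*o^4 + 6*o^3 - 32*o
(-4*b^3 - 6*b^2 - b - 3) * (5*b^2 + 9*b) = -20*b^5 - 66*b^4 - 59*b^3 - 24*b^2 - 27*b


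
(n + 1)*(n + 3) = n^2 + 4*n + 3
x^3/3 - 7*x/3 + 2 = (x/3 + 1)*(x - 2)*(x - 1)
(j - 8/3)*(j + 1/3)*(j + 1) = j^3 - 4*j^2/3 - 29*j/9 - 8/9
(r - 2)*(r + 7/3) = r^2 + r/3 - 14/3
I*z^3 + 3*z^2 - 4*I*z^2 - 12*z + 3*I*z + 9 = (z - 3)*(z - 3*I)*(I*z - I)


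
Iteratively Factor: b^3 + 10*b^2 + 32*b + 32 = (b + 4)*(b^2 + 6*b + 8) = (b + 4)^2*(b + 2)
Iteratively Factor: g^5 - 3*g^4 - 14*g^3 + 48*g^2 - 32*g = (g + 4)*(g^4 - 7*g^3 + 14*g^2 - 8*g) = g*(g + 4)*(g^3 - 7*g^2 + 14*g - 8) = g*(g - 1)*(g + 4)*(g^2 - 6*g + 8) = g*(g - 4)*(g - 1)*(g + 4)*(g - 2)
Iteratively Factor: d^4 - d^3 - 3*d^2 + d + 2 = (d + 1)*(d^3 - 2*d^2 - d + 2) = (d - 1)*(d + 1)*(d^2 - d - 2) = (d - 1)*(d + 1)^2*(d - 2)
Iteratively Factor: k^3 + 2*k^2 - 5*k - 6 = (k - 2)*(k^2 + 4*k + 3) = (k - 2)*(k + 3)*(k + 1)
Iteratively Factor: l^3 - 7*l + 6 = (l + 3)*(l^2 - 3*l + 2) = (l - 2)*(l + 3)*(l - 1)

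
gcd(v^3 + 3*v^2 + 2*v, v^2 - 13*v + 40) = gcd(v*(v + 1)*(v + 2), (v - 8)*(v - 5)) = 1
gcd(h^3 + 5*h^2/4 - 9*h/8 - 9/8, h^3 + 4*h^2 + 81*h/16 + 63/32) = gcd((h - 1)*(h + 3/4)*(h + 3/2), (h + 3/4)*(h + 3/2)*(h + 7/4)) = h^2 + 9*h/4 + 9/8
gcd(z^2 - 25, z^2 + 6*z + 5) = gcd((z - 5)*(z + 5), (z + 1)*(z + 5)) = z + 5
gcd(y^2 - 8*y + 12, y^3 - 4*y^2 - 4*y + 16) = y - 2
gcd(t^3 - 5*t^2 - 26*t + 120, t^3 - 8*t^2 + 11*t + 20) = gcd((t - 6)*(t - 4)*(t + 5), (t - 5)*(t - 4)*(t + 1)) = t - 4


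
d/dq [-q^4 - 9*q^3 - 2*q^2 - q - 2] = -4*q^3 - 27*q^2 - 4*q - 1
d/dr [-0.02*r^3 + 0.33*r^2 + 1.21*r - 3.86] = -0.06*r^2 + 0.66*r + 1.21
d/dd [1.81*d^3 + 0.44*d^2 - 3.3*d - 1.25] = 5.43*d^2 + 0.88*d - 3.3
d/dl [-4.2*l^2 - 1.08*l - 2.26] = -8.4*l - 1.08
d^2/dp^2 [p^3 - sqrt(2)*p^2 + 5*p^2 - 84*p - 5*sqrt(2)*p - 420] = 6*p - 2*sqrt(2) + 10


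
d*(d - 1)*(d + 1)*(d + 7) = d^4 + 7*d^3 - d^2 - 7*d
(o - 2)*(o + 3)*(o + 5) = o^3 + 6*o^2 - o - 30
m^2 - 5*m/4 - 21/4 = (m - 3)*(m + 7/4)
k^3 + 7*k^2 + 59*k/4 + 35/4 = (k + 1)*(k + 5/2)*(k + 7/2)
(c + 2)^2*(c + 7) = c^3 + 11*c^2 + 32*c + 28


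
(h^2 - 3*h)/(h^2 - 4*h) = (h - 3)/(h - 4)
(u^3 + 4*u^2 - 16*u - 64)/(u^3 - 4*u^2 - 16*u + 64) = (u + 4)/(u - 4)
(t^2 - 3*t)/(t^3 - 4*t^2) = (t - 3)/(t*(t - 4))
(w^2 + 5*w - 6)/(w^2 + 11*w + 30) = (w - 1)/(w + 5)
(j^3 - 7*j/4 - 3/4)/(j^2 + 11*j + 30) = (4*j^3 - 7*j - 3)/(4*(j^2 + 11*j + 30))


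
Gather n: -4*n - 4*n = -8*n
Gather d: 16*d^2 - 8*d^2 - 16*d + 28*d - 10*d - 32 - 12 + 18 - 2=8*d^2 + 2*d - 28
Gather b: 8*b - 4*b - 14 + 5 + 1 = 4*b - 8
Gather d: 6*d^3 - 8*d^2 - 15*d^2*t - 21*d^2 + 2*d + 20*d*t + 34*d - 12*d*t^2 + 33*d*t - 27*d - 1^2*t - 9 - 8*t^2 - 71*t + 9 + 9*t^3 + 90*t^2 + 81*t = 6*d^3 + d^2*(-15*t - 29) + d*(-12*t^2 + 53*t + 9) + 9*t^3 + 82*t^2 + 9*t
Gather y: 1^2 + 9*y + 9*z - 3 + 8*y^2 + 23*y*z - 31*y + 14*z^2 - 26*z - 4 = 8*y^2 + y*(23*z - 22) + 14*z^2 - 17*z - 6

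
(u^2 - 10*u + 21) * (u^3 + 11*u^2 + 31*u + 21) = u^5 + u^4 - 58*u^3 - 58*u^2 + 441*u + 441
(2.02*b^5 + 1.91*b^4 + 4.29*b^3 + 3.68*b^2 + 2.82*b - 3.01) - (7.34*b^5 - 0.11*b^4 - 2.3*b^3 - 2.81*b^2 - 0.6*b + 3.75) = -5.32*b^5 + 2.02*b^4 + 6.59*b^3 + 6.49*b^2 + 3.42*b - 6.76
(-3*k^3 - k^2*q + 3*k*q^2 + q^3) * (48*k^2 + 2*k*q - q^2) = -144*k^5 - 54*k^4*q + 145*k^3*q^2 + 55*k^2*q^3 - k*q^4 - q^5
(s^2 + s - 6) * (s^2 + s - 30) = s^4 + 2*s^3 - 35*s^2 - 36*s + 180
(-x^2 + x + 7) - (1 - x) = -x^2 + 2*x + 6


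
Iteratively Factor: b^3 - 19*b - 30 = (b + 3)*(b^2 - 3*b - 10) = (b + 2)*(b + 3)*(b - 5)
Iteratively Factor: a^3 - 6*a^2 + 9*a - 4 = (a - 1)*(a^2 - 5*a + 4) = (a - 4)*(a - 1)*(a - 1)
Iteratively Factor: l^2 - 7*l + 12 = (l - 3)*(l - 4)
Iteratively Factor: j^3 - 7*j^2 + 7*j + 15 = (j + 1)*(j^2 - 8*j + 15) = (j - 3)*(j + 1)*(j - 5)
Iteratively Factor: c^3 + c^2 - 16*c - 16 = (c + 4)*(c^2 - 3*c - 4) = (c + 1)*(c + 4)*(c - 4)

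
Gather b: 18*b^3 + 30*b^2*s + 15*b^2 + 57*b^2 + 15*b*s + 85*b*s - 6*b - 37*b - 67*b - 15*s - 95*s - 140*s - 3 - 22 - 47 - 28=18*b^3 + b^2*(30*s + 72) + b*(100*s - 110) - 250*s - 100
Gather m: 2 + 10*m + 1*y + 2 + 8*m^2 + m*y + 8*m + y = 8*m^2 + m*(y + 18) + 2*y + 4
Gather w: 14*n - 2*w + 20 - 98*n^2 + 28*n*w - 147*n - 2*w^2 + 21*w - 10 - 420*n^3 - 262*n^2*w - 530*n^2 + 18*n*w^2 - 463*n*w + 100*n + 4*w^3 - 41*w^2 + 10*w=-420*n^3 - 628*n^2 - 33*n + 4*w^3 + w^2*(18*n - 43) + w*(-262*n^2 - 435*n + 29) + 10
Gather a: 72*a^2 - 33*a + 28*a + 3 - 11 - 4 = 72*a^2 - 5*a - 12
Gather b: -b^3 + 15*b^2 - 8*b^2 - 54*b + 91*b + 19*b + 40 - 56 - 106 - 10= -b^3 + 7*b^2 + 56*b - 132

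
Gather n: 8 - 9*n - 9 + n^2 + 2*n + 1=n^2 - 7*n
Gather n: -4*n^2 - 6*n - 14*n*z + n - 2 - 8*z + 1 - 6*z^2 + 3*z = -4*n^2 + n*(-14*z - 5) - 6*z^2 - 5*z - 1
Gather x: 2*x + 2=2*x + 2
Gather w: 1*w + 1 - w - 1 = 0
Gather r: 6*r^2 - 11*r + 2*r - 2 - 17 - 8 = 6*r^2 - 9*r - 27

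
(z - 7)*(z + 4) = z^2 - 3*z - 28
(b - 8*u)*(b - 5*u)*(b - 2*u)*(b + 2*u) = b^4 - 13*b^3*u + 36*b^2*u^2 + 52*b*u^3 - 160*u^4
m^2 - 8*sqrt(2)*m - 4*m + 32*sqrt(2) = (m - 4)*(m - 8*sqrt(2))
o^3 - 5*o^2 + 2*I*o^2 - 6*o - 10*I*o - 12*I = (o - 6)*(o + 1)*(o + 2*I)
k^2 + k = k*(k + 1)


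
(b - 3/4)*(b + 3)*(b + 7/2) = b^3 + 23*b^2/4 + 45*b/8 - 63/8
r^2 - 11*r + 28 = (r - 7)*(r - 4)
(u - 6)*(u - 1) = u^2 - 7*u + 6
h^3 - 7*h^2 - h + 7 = (h - 7)*(h - 1)*(h + 1)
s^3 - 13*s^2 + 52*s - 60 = (s - 6)*(s - 5)*(s - 2)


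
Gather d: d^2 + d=d^2 + d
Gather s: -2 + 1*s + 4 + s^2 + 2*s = s^2 + 3*s + 2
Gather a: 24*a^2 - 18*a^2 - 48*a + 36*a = 6*a^2 - 12*a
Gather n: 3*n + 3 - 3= 3*n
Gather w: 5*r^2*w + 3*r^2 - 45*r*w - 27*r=3*r^2 - 27*r + w*(5*r^2 - 45*r)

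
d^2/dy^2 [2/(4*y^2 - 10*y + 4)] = 2*(-4*y^2 + 10*y + (4*y - 5)^2 - 4)/(2*y^2 - 5*y + 2)^3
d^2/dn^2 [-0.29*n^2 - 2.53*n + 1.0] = -0.580000000000000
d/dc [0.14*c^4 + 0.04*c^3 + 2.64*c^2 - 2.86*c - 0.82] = 0.56*c^3 + 0.12*c^2 + 5.28*c - 2.86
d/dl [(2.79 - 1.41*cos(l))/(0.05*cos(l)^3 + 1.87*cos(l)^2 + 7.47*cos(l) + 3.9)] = (-0.141*cos(l)^3 - 2.2182*cos(l)^2 + 10.4346*cos(l) + 26.3403)*sin(l)/(0.0025*cos(l)^6 + 0.187*cos(l)^5 + 4.2439*cos(l)^4 + 28.3278*cos(l)^3 + 70.3869*cos(l)^2 + 58.266*cos(l) + 15.21)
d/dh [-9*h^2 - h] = -18*h - 1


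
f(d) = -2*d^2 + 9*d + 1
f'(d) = 9 - 4*d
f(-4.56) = -81.63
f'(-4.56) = 27.24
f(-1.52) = -17.30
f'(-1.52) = 15.08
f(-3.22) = -48.72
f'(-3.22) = 21.88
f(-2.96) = -43.16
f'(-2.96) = 20.84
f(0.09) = 1.79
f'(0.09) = 8.64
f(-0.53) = -4.33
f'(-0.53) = 11.12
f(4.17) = 3.75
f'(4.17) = -7.68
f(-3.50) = -55.00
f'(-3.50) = 23.00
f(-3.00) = -44.00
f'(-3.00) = 21.00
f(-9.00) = -242.00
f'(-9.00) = 45.00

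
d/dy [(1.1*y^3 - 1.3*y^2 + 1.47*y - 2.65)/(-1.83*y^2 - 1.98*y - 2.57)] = (-2.013*y^4 - 4.356*y^3 - 3.2169*y^2 - 3.017*y - 9.0249)/(3.3489*y^4 + 7.2468*y^3 + 13.3266*y^2 + 10.1772*y + 6.6049)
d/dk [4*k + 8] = 4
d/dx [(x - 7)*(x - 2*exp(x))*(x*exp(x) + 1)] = (x - 7)*(x + 1)*(x - 2*exp(x))*exp(x) - (x - 7)*(x*exp(x) + 1)*(2*exp(x) - 1) + (x - 2*exp(x))*(x*exp(x) + 1)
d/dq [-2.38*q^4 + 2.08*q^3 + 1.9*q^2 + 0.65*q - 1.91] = -9.52*q^3 + 6.24*q^2 + 3.8*q + 0.65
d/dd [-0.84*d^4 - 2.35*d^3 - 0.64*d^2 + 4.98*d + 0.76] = -3.36*d^3 - 7.05*d^2 - 1.28*d + 4.98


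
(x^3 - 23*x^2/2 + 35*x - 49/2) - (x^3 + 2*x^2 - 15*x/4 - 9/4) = -27*x^2/2 + 155*x/4 - 89/4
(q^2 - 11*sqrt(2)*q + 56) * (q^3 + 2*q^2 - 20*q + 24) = q^5 - 11*sqrt(2)*q^4 + 2*q^4 - 22*sqrt(2)*q^3 + 36*q^3 + 136*q^2 + 220*sqrt(2)*q^2 - 1120*q - 264*sqrt(2)*q + 1344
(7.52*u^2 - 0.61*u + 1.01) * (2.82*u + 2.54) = 21.2064*u^3 + 17.3806*u^2 + 1.2988*u + 2.5654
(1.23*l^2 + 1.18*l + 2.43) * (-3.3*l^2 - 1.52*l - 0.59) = -4.059*l^4 - 5.7636*l^3 - 10.5383*l^2 - 4.3898*l - 1.4337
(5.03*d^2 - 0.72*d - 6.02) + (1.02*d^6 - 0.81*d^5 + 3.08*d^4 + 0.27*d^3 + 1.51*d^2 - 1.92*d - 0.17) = 1.02*d^6 - 0.81*d^5 + 3.08*d^4 + 0.27*d^3 + 6.54*d^2 - 2.64*d - 6.19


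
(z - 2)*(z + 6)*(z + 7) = z^3 + 11*z^2 + 16*z - 84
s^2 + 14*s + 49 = (s + 7)^2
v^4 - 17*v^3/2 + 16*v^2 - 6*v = v*(v - 6)*(v - 2)*(v - 1/2)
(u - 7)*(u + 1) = u^2 - 6*u - 7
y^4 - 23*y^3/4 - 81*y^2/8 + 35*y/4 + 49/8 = (y - 7)*(y - 1)*(y + 1/2)*(y + 7/4)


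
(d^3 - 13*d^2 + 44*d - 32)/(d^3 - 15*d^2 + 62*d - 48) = (d - 4)/(d - 6)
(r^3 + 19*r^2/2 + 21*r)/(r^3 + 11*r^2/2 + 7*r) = (r + 6)/(r + 2)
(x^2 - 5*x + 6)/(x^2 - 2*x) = (x - 3)/x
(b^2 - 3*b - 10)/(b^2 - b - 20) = (b + 2)/(b + 4)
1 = 1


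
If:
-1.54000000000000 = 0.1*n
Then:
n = -15.40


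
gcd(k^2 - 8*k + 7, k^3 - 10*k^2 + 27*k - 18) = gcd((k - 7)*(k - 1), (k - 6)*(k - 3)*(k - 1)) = k - 1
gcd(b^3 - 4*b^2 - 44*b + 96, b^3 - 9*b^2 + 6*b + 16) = b^2 - 10*b + 16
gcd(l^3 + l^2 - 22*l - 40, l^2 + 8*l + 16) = l + 4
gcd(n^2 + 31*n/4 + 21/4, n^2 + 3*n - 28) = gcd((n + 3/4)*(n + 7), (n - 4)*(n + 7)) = n + 7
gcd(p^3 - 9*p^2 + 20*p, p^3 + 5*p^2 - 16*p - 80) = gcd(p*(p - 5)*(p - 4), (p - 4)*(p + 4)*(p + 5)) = p - 4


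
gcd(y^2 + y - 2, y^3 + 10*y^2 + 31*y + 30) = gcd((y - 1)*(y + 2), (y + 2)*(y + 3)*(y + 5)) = y + 2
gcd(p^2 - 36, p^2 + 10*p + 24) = p + 6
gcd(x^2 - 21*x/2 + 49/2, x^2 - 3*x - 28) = x - 7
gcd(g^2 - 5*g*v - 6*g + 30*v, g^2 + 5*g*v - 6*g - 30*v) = g - 6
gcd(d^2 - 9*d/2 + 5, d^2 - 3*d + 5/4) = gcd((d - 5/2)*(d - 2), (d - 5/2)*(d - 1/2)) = d - 5/2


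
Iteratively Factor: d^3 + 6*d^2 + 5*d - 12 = (d - 1)*(d^2 + 7*d + 12) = (d - 1)*(d + 3)*(d + 4)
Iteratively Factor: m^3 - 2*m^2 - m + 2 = (m - 1)*(m^2 - m - 2) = (m - 2)*(m - 1)*(m + 1)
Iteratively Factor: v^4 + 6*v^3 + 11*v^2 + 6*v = (v + 1)*(v^3 + 5*v^2 + 6*v) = (v + 1)*(v + 2)*(v^2 + 3*v) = v*(v + 1)*(v + 2)*(v + 3)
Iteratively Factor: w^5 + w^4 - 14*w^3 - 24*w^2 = (w + 2)*(w^4 - w^3 - 12*w^2) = w*(w + 2)*(w^3 - w^2 - 12*w) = w^2*(w + 2)*(w^2 - w - 12) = w^2*(w + 2)*(w + 3)*(w - 4)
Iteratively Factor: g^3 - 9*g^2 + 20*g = (g)*(g^2 - 9*g + 20) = g*(g - 4)*(g - 5)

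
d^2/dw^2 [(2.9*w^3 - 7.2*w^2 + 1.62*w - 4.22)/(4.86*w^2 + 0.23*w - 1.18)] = (1.13686837721616e-13*w^5 + 126.192484*w^3 - 850.513992*w^2 + 51.66732*w - 68.019412)/(114.791256*w^6 + 16.297524*w^5 - 82.842102*w^4 - 7.901857*w^3 + 20.113926*w^2 + 0.960756*w - 1.643032)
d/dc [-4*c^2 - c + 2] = -8*c - 1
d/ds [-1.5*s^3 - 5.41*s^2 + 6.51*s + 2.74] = -4.5*s^2 - 10.82*s + 6.51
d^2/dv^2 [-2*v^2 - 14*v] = -4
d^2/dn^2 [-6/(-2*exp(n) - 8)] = 3*(exp(n) - 4)*exp(n)/(exp(n) + 4)^3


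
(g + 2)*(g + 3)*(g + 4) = g^3 + 9*g^2 + 26*g + 24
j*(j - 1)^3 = j^4 - 3*j^3 + 3*j^2 - j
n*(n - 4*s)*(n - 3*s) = n^3 - 7*n^2*s + 12*n*s^2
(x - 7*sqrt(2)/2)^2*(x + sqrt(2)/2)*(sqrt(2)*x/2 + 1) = sqrt(2)*x^4/2 - 11*x^3/2 + 9*sqrt(2)*x^2/4 + 119*x/4 + 49*sqrt(2)/4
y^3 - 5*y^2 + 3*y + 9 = (y - 3)^2*(y + 1)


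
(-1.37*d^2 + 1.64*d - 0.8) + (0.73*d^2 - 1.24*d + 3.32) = -0.64*d^2 + 0.4*d + 2.52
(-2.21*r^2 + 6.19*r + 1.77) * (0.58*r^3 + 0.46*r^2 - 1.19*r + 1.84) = -1.2818*r^5 + 2.5736*r^4 + 6.5039*r^3 - 10.6183*r^2 + 9.2833*r + 3.2568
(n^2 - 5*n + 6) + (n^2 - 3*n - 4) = 2*n^2 - 8*n + 2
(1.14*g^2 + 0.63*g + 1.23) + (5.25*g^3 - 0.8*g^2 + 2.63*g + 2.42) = 5.25*g^3 + 0.34*g^2 + 3.26*g + 3.65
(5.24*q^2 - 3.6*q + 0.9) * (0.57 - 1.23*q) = -6.4452*q^3 + 7.4148*q^2 - 3.159*q + 0.513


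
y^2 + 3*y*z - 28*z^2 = (y - 4*z)*(y + 7*z)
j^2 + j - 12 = (j - 3)*(j + 4)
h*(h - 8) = h^2 - 8*h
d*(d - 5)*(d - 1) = d^3 - 6*d^2 + 5*d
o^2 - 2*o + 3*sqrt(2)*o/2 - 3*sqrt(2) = (o - 2)*(o + 3*sqrt(2)/2)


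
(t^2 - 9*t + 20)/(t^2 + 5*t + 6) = (t^2 - 9*t + 20)/(t^2 + 5*t + 6)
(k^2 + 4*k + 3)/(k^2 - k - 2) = (k + 3)/(k - 2)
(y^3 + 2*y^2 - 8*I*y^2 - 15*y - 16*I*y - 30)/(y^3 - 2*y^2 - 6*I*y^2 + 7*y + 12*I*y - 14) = (y^3 + y^2*(2 - 8*I) + y*(-15 - 16*I) - 30)/(y^3 + y^2*(-2 - 6*I) + y*(7 + 12*I) - 14)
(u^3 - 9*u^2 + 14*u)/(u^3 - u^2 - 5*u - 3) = u*(-u^2 + 9*u - 14)/(-u^3 + u^2 + 5*u + 3)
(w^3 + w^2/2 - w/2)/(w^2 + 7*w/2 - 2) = w*(w + 1)/(w + 4)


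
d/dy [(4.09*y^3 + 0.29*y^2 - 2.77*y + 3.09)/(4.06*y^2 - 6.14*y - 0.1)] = (16.6054*y^4 - 50.2252*y^3 + 8.2386*y^2 - 25.1488*y + 19.2496)/(16.4836*y^4 - 49.8568*y^3 + 36.8876*y^2 + 1.228*y + 0.01)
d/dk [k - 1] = 1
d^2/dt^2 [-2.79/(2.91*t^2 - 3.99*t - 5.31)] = (-47.251998*t^2 + 64.788822*t + 2.79*(5.82*t - 3.99)*(11.64*t - 7.98) + 86.222718)/(-2.91*t^2 + 3.99*t + 5.31)^3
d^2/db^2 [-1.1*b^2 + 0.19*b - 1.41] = -2.20000000000000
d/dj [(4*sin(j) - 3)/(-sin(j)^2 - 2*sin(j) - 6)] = 2*(2*sin(j)^2 - 3*sin(j) - 15)*cos(j)/(sin(j)^2 + 2*sin(j) + 6)^2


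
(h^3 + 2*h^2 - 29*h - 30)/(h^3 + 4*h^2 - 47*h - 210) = (h^2 - 4*h - 5)/(h^2 - 2*h - 35)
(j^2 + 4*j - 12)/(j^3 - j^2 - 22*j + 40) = (j + 6)/(j^2 + j - 20)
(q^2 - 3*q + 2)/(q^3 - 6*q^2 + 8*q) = (q - 1)/(q*(q - 4))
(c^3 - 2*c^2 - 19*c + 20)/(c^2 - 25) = (c^2 + 3*c - 4)/(c + 5)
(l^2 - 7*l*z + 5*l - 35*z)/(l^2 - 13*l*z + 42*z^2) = (-l - 5)/(-l + 6*z)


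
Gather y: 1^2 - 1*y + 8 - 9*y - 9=-10*y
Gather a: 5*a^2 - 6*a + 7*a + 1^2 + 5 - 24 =5*a^2 + a - 18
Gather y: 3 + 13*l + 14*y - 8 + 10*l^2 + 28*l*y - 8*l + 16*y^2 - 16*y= 10*l^2 + 5*l + 16*y^2 + y*(28*l - 2) - 5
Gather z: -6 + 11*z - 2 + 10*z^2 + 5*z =10*z^2 + 16*z - 8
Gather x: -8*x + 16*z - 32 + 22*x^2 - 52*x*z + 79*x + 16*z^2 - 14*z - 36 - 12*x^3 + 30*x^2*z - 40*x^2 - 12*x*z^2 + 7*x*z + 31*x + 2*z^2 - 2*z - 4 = -12*x^3 + x^2*(30*z - 18) + x*(-12*z^2 - 45*z + 102) + 18*z^2 - 72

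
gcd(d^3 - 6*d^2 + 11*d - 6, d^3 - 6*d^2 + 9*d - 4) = d - 1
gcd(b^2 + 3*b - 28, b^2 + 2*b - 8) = 1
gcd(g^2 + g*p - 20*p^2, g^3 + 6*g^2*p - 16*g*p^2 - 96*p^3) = -g + 4*p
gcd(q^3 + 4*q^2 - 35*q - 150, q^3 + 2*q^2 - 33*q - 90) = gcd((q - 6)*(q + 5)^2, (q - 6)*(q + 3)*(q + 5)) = q^2 - q - 30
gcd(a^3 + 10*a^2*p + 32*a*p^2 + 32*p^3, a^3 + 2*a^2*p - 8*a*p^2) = a + 4*p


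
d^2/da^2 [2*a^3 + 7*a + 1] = 12*a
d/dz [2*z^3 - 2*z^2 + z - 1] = 6*z^2 - 4*z + 1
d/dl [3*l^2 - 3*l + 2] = 6*l - 3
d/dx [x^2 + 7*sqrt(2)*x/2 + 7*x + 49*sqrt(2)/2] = 2*x + 7*sqrt(2)/2 + 7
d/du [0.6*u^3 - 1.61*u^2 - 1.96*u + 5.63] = 1.8*u^2 - 3.22*u - 1.96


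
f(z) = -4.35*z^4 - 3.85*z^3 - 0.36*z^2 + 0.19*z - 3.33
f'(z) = -17.4*z^3 - 11.55*z^2 - 0.72*z + 0.19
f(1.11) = -15.43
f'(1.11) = -38.64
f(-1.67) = -20.55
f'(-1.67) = 50.22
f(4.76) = -2658.95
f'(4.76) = -2141.53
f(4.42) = -2002.24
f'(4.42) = -1731.14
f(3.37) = -715.19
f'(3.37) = -799.35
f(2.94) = -428.72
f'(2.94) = -543.93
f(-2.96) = -241.13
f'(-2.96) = 352.38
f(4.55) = -2236.96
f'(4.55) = -1881.22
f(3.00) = -462.30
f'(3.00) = -575.72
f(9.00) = -31377.78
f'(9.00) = -13626.44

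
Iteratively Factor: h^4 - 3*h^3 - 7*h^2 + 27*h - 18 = (h - 1)*(h^3 - 2*h^2 - 9*h + 18) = (h - 1)*(h + 3)*(h^2 - 5*h + 6) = (h - 2)*(h - 1)*(h + 3)*(h - 3)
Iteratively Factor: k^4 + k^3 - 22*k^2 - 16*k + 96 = (k + 4)*(k^3 - 3*k^2 - 10*k + 24) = (k - 2)*(k + 4)*(k^2 - k - 12) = (k - 4)*(k - 2)*(k + 4)*(k + 3)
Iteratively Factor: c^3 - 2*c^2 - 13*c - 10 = (c + 1)*(c^2 - 3*c - 10) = (c + 1)*(c + 2)*(c - 5)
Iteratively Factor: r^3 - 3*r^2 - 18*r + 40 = (r - 5)*(r^2 + 2*r - 8) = (r - 5)*(r + 4)*(r - 2)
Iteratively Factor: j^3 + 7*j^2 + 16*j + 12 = (j + 3)*(j^2 + 4*j + 4) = (j + 2)*(j + 3)*(j + 2)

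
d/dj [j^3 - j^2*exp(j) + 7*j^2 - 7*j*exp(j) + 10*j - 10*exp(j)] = -j^2*exp(j) + 3*j^2 - 9*j*exp(j) + 14*j - 17*exp(j) + 10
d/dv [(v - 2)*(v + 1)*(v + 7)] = 3*v^2 + 12*v - 9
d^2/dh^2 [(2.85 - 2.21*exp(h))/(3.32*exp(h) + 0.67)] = (36.329764*exp(h) - 7.331609)*exp(h)/(36.594368*exp(3*h) + 22.155024*exp(2*h) + 4.471044*exp(h) + 0.300763)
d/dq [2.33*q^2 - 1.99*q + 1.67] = 4.66*q - 1.99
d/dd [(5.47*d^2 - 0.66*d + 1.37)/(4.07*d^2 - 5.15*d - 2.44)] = (-25.4843*d^2 - 37.8454*d + 8.6659)/(16.5649*d^4 - 41.921*d^3 + 6.66090000000001*d^2 + 25.132*d + 5.9536)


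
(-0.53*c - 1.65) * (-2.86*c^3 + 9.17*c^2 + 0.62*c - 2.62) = 1.5158*c^4 - 0.141100000000001*c^3 - 15.4591*c^2 + 0.3656*c + 4.323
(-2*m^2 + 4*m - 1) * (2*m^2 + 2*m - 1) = -4*m^4 + 4*m^3 + 8*m^2 - 6*m + 1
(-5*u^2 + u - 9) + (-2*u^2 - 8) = -7*u^2 + u - 17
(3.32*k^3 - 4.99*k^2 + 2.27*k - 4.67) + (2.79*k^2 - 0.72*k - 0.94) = 3.32*k^3 - 2.2*k^2 + 1.55*k - 5.61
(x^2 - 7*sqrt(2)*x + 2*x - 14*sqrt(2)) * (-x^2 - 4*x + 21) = -x^4 - 6*x^3 + 7*sqrt(2)*x^3 + 13*x^2 + 42*sqrt(2)*x^2 - 91*sqrt(2)*x + 42*x - 294*sqrt(2)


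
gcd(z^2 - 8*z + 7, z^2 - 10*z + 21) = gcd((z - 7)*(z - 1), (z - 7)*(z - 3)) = z - 7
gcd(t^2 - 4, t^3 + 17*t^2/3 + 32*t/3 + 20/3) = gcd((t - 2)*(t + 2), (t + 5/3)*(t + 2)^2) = t + 2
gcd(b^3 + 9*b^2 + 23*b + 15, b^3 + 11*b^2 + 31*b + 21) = b^2 + 4*b + 3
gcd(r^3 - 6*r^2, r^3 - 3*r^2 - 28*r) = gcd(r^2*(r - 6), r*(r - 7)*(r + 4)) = r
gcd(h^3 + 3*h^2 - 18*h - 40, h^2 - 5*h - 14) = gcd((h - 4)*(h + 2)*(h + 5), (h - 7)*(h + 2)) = h + 2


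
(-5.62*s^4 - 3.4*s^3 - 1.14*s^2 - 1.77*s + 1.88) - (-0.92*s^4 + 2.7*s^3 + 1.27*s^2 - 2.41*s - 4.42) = -4.7*s^4 - 6.1*s^3 - 2.41*s^2 + 0.64*s + 6.3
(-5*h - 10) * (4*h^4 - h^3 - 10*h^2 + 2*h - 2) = -20*h^5 - 35*h^4 + 60*h^3 + 90*h^2 - 10*h + 20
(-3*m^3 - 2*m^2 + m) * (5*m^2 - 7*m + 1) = -15*m^5 + 11*m^4 + 16*m^3 - 9*m^2 + m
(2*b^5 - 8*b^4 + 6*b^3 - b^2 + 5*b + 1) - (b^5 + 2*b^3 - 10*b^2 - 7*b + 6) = b^5 - 8*b^4 + 4*b^3 + 9*b^2 + 12*b - 5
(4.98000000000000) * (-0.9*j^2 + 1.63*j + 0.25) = -4.482*j^2 + 8.1174*j + 1.245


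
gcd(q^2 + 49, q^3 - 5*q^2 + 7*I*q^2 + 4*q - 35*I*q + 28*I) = q + 7*I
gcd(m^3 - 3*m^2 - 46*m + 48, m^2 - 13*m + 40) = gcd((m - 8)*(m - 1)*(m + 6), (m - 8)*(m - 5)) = m - 8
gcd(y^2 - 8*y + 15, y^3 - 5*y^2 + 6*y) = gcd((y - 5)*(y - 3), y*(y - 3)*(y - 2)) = y - 3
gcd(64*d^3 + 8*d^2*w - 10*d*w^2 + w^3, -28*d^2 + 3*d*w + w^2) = -4*d + w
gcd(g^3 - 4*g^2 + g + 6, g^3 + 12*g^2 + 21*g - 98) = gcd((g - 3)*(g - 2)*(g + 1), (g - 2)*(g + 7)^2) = g - 2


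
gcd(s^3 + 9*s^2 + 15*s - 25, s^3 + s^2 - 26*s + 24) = s - 1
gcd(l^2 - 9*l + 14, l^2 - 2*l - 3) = 1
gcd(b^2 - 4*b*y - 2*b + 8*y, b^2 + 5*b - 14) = b - 2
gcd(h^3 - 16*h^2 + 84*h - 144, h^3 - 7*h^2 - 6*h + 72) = h^2 - 10*h + 24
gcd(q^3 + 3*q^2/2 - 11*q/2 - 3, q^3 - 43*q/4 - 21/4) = q^2 + 7*q/2 + 3/2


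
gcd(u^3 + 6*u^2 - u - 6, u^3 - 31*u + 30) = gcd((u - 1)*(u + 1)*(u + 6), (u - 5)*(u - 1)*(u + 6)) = u^2 + 5*u - 6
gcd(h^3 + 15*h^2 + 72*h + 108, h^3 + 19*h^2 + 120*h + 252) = h^2 + 12*h + 36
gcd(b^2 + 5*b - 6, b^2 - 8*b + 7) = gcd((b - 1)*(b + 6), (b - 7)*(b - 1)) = b - 1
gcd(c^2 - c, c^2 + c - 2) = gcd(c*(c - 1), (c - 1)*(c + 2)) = c - 1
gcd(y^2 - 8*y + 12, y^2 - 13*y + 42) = y - 6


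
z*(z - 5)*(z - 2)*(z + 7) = z^4 - 39*z^2 + 70*z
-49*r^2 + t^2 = (-7*r + t)*(7*r + t)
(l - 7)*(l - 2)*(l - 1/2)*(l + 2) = l^4 - 15*l^3/2 - l^2/2 + 30*l - 14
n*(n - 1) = n^2 - n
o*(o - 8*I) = o^2 - 8*I*o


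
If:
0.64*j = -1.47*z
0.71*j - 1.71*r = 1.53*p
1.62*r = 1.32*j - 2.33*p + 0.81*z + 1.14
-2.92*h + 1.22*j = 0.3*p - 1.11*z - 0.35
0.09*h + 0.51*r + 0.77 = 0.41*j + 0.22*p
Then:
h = -0.07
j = -0.26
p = 1.21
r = -1.19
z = 0.11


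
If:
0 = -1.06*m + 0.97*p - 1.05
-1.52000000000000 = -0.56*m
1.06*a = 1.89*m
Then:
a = 4.84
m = 2.71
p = 4.05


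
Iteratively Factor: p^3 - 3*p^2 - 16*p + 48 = (p - 3)*(p^2 - 16) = (p - 4)*(p - 3)*(p + 4)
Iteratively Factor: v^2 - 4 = (v - 2)*(v + 2)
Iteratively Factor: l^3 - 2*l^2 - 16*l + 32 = (l - 4)*(l^2 + 2*l - 8) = (l - 4)*(l - 2)*(l + 4)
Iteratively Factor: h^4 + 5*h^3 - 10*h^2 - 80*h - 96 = (h + 3)*(h^3 + 2*h^2 - 16*h - 32) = (h + 3)*(h + 4)*(h^2 - 2*h - 8) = (h + 2)*(h + 3)*(h + 4)*(h - 4)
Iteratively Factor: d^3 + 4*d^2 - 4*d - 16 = (d + 4)*(d^2 - 4) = (d + 2)*(d + 4)*(d - 2)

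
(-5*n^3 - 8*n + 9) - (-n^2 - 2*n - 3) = -5*n^3 + n^2 - 6*n + 12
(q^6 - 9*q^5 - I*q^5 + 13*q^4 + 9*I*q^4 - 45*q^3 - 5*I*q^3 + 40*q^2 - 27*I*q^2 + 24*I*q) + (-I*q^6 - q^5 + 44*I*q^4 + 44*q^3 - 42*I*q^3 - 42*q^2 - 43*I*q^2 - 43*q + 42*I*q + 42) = q^6 - I*q^6 - 10*q^5 - I*q^5 + 13*q^4 + 53*I*q^4 - q^3 - 47*I*q^3 - 2*q^2 - 70*I*q^2 - 43*q + 66*I*q + 42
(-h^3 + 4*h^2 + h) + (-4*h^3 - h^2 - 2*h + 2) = -5*h^3 + 3*h^2 - h + 2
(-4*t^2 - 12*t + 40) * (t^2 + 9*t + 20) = -4*t^4 - 48*t^3 - 148*t^2 + 120*t + 800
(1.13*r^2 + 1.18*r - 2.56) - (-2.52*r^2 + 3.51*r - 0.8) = 3.65*r^2 - 2.33*r - 1.76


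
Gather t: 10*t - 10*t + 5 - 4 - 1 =0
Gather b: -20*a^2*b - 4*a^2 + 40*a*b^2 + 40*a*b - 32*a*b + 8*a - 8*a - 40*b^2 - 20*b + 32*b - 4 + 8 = -4*a^2 + b^2*(40*a - 40) + b*(-20*a^2 + 8*a + 12) + 4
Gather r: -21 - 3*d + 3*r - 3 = -3*d + 3*r - 24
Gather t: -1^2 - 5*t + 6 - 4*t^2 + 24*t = -4*t^2 + 19*t + 5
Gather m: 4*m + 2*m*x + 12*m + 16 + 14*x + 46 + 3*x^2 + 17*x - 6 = m*(2*x + 16) + 3*x^2 + 31*x + 56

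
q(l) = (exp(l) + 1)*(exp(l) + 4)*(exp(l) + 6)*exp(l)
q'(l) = (exp(l) + 1)*(exp(l) + 4)*(exp(l) + 6)*exp(l) + (exp(l) + 1)*(exp(l) + 4)*exp(2*l) + (exp(l) + 1)*(exp(l) + 6)*exp(2*l) + (exp(l) + 4)*(exp(l) + 6)*exp(2*l)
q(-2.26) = 2.89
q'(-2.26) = 3.28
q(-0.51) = 29.18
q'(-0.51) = 46.60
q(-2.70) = 1.77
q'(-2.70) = 1.93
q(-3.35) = 0.88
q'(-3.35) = 0.93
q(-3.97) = 0.47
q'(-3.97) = 0.48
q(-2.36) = 2.58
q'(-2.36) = 2.90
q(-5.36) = 0.11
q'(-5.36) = 0.11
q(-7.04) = 0.02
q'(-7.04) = 0.02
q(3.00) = 266087.35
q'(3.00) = 946336.15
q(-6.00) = 0.06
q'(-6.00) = 0.06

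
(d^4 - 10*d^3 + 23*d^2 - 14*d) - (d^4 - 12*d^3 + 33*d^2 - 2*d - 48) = 2*d^3 - 10*d^2 - 12*d + 48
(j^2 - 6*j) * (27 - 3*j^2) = -3*j^4 + 18*j^3 + 27*j^2 - 162*j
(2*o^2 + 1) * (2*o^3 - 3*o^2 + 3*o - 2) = 4*o^5 - 6*o^4 + 8*o^3 - 7*o^2 + 3*o - 2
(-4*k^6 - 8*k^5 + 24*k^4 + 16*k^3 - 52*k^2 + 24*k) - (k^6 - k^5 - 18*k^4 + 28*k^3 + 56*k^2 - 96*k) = -5*k^6 - 7*k^5 + 42*k^4 - 12*k^3 - 108*k^2 + 120*k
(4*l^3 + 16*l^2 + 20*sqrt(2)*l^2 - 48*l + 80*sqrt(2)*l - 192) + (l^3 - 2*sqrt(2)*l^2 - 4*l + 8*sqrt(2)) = 5*l^3 + 16*l^2 + 18*sqrt(2)*l^2 - 52*l + 80*sqrt(2)*l - 192 + 8*sqrt(2)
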